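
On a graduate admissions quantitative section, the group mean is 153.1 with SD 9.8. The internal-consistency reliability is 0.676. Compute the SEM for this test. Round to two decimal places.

5.58

SEM = SD · √(1 − ρ) = 9.8 × √0.324 = 9.8 × 0.5692 = 5.578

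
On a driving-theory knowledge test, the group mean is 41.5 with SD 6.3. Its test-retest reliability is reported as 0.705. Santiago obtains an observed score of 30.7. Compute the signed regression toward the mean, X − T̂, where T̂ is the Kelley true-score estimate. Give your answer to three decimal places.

-3.186

T̂ = 0.705(30.7) + 0.295(41.5) = 21.6435 + 12.2425 = 33.88600 → 33.8860
X − T̂ = 30.7 − 33.8860 = -3.1860 → -3.186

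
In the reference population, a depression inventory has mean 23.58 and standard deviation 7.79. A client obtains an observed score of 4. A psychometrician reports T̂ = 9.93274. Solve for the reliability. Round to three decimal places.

T̂ = ρX + (1 − ρ)μ  ⇒  T̂ − μ = ρ(X − μ)
ρ = (T̂ − μ)/(X − μ) = (9.93274 − 23.58) / (4 − 23.58) = -13.64726 / -19.58 = 0.69700

0.697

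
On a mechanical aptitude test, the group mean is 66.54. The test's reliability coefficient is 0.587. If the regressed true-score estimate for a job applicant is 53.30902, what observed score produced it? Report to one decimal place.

T̂ = ρX + (1 − ρ)μ  ⇒  X = (T̂ − (1 − ρ)μ) / ρ
X = (53.30902 − 0.413 × 66.54) / 0.587 = (53.30902 − 27.48102) / 0.587 = 25.82800 / 0.587 = 44.000

44.0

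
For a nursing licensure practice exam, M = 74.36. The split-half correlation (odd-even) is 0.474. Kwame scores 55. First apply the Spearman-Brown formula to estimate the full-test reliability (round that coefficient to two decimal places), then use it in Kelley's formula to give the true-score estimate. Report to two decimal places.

61.97

Spearman-Brown: ρ = 2r/(1 + r) = 2(0.474)/(1 + 0.474) = 0.9480/1.474 = 0.6431 → 0.64
Weight the observed score by reliability and the mean by (1 − reliability): T̂ = 0.64·55 + 0.36·74.36 = 35.20 + 26.7696 = 61.970.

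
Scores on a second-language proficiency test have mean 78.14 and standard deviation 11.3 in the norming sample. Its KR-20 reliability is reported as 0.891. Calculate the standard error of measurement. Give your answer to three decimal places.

3.731

SEM = SD · √(1 − ρ) = 11.3 × √0.109 = 11.3 × 0.3302 = 3.7307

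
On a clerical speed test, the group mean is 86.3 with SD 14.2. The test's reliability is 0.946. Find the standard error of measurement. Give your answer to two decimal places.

SEM = SD · √(1 − ρ) = 14.2 × √0.054 = 14.2 × 0.2324 = 3.300

3.30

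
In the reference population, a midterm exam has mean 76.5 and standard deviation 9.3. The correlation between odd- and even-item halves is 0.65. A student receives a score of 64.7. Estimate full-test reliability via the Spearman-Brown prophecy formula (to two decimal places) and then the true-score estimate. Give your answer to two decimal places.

Spearman-Brown: ρ = 2r/(1 + r) = 2(0.65)/(1 + 0.65) = 1.300/1.65 = 0.7879 → 0.79
Regress the observed score toward the mean by the unreliability: T̂ = 0.79·64.7 + 0.21·76.5 = 51.113 + 16.065 = 67.178.

67.18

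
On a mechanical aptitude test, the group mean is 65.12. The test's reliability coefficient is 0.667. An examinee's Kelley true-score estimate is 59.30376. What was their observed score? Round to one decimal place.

56.4

T̂ = ρX + (1 − ρ)μ  ⇒  X = (T̂ − (1 − ρ)μ) / ρ
X = (59.30376 − 0.333 × 65.12) / 0.667 = (59.30376 − 21.68496) / 0.667 = 37.61880 / 0.667 = 56.400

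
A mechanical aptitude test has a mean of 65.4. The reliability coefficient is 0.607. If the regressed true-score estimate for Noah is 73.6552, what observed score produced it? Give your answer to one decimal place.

79.0

T̂ = ρX + (1 − ρ)μ  ⇒  X = (T̂ − (1 − ρ)μ) / ρ
X = (73.6552 − 0.393 × 65.4) / 0.607 = (73.6552 − 25.7022) / 0.607 = 47.9530 / 0.607 = 79.000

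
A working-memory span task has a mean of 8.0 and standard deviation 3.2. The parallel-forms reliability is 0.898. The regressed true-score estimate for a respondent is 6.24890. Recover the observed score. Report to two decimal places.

6.05

T̂ = ρX + (1 − ρ)μ  ⇒  X = (T̂ − (1 − ρ)μ) / ρ
X = (6.24890 − 0.102 × 8.0) / 0.898 = (6.24890 − 0.8160) / 0.898 = 5.43290 / 0.898 = 6.0500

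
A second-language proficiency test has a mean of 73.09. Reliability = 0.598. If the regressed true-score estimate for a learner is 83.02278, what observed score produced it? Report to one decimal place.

89.7

T̂ = ρX + (1 − ρ)μ  ⇒  X = (T̂ − (1 − ρ)μ) / ρ
X = (83.02278 − 0.402 × 73.09) / 0.598 = (83.02278 − 29.38218) / 0.598 = 53.64060 / 0.598 = 89.700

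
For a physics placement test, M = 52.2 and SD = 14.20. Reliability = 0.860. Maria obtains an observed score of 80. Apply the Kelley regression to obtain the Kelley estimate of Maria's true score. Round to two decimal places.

76.11

T̂ = 0.860(80) + 0.140(52.2) = 68.800 + 7.3080 = 76.108 → 76.11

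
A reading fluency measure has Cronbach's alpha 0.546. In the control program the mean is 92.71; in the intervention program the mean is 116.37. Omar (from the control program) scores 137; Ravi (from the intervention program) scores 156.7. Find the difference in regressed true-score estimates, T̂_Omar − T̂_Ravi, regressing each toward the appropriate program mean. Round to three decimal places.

T̂_Omar = 0.546(137) + 0.454(92.71) = 116.89234
T̂_Ravi = 0.546(156.7) + 0.454(116.37) = 138.39018
Difference = 116.89234 − 138.39018 = -21.49784

-21.498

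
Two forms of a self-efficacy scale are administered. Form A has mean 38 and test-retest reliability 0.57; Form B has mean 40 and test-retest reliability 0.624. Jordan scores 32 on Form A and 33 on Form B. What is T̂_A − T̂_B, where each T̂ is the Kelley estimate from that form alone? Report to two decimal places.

-1.05

T̂_A = 0.57(32) + 0.43(38) = 34.5800
T̂_B = 0.624(33) + 0.376(40) = 35.6320
T̂_A − T̂_B = -1.0520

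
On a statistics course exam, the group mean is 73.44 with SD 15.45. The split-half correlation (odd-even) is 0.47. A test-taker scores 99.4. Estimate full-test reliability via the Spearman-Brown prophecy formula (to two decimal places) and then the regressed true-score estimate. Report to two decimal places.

90.05

Spearman-Brown: ρ = 2r/(1 + r) = 2(0.47)/(1 + 0.47) = 0.940/1.47 = 0.6395 → 0.64
Kelley's formula gives T̂ = 0.64·99.4 + 0.36·73.44 = 63.616 + 26.4384 = 90.054.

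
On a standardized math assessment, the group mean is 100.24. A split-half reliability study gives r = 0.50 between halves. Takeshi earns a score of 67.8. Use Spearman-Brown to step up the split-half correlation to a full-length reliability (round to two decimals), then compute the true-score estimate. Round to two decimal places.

Spearman-Brown: ρ = 2r/(1 + r) = 2(0.50)/(1 + 0.50) = 1.000/1.50 = 0.6667 → 0.67
T̂ = 0.67(67.8) + 0.33(100.24) = 45.426 + 33.0792 = 78.505 → 78.51

78.51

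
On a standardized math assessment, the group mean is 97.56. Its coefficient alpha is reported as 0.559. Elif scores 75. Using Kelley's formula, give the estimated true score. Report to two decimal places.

T̂ = ρX + (1 − ρ)μ
  = 0.559 × 75 + 0.441 × 97.56
  = 41.925 + 43.02396
  = 84.949
  ≈ 84.95

84.95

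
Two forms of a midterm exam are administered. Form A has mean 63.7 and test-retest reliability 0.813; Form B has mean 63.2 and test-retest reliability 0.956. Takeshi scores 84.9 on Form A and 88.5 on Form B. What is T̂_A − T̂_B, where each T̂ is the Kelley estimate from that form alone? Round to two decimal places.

-6.45

T̂_A = 0.813(84.9) + 0.187(63.7) = 80.9356
T̂_B = 0.956(88.5) + 0.044(63.2) = 87.3868
T̂_A − T̂_B = -6.4512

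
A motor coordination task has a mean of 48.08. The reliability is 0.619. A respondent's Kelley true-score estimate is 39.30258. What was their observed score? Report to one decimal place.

T̂ = ρX + (1 − ρ)μ  ⇒  X = (T̂ − (1 − ρ)μ) / ρ
X = (39.30258 − 0.381 × 48.08) / 0.619 = (39.30258 − 18.31848) / 0.619 = 20.98410 / 0.619 = 33.900

33.9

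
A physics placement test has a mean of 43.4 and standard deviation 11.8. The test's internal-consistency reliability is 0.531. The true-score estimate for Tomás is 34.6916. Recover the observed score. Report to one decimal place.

T̂ = ρX + (1 − ρ)μ  ⇒  X = (T̂ − (1 − ρ)μ) / ρ
X = (34.6916 − 0.469 × 43.4) / 0.531 = (34.6916 − 20.3546) / 0.531 = 14.3370 / 0.531 = 27.000

27.0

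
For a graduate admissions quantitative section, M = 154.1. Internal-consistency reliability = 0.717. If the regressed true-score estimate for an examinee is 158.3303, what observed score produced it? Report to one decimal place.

T̂ = ρX + (1 − ρ)μ  ⇒  X = (T̂ − (1 − ρ)μ) / ρ
X = (158.3303 − 0.283 × 154.1) / 0.717 = (158.3303 − 43.6103) / 0.717 = 114.7200 / 0.717 = 160.000

160.0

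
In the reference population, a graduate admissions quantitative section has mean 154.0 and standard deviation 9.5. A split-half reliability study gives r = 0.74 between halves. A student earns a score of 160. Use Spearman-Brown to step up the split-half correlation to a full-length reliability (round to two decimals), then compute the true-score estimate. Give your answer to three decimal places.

159.100

Spearman-Brown: ρ = 2r/(1 + r) = 2(0.74)/(1 + 0.74) = 1.480/1.74 = 0.8506 → 0.85
Weight the observed score by reliability and the mean by (1 − reliability): T̂ = 0.85·160 + 0.15·154.0 = 136.00 + 23.100 = 159.1000.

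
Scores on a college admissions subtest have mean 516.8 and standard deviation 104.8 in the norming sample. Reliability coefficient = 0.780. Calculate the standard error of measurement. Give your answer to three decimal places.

SEM = SD · √(1 − ρ) = 104.8 × √0.220 = 104.8 × 0.4690 = 49.1556

49.156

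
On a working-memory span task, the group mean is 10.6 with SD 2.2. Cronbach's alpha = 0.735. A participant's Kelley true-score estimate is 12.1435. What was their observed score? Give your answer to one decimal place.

12.7

T̂ = ρX + (1 − ρ)μ  ⇒  X = (T̂ − (1 − ρ)μ) / ρ
X = (12.1435 − 0.265 × 10.6) / 0.735 = (12.1435 − 2.8090) / 0.735 = 9.3345 / 0.735 = 12.700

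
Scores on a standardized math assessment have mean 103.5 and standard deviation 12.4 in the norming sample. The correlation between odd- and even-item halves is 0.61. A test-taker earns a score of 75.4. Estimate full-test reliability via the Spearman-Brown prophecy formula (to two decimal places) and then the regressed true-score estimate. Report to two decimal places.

Spearman-Brown: ρ = 2r/(1 + r) = 2(0.61)/(1 + 0.61) = 1.220/1.61 = 0.7578 → 0.76
T̂ = ρX + (1 − ρ)μ
  = 0.76 × 75.4 + 0.24 × 103.5
  = 57.304 + 24.840
  = 82.144
  ≈ 82.14

82.14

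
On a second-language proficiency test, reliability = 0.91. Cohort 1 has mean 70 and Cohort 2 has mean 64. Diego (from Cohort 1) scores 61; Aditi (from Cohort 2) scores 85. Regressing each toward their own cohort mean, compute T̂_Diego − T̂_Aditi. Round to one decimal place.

-21.3

T̂_Diego = 0.91(61) + 0.09(70) = 61.810
T̂_Aditi = 0.91(85) + 0.09(64) = 83.110
Difference = 61.810 − 83.110 = -21.300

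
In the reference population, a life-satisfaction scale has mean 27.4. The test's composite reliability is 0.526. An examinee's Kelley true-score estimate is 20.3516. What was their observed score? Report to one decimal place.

T̂ = ρX + (1 − ρ)μ  ⇒  X = (T̂ − (1 − ρ)μ) / ρ
X = (20.3516 − 0.474 × 27.4) / 0.526 = (20.3516 − 12.9876) / 0.526 = 7.3640 / 0.526 = 14.000

14.0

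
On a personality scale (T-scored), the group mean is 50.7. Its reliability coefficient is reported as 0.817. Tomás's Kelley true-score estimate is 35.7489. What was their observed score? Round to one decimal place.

32.4

T̂ = ρX + (1 − ρ)μ  ⇒  X = (T̂ − (1 − ρ)μ) / ρ
X = (35.7489 − 0.183 × 50.7) / 0.817 = (35.7489 − 9.2781) / 0.817 = 26.4708 / 0.817 = 32.400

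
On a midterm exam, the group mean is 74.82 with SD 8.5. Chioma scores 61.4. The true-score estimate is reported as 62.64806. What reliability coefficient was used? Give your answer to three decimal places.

T̂ = ρX + (1 − ρ)μ  ⇒  T̂ − μ = ρ(X − μ)
ρ = (T̂ − μ)/(X − μ) = (62.64806 − 74.82) / (61.4 − 74.82) = -12.17194 / -13.42 = 0.90700

0.907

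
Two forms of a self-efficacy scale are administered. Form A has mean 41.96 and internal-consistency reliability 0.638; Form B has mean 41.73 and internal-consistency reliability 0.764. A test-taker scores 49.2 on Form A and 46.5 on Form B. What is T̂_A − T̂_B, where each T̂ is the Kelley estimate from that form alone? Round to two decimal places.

T̂_A = 0.638(49.2) + 0.362(41.96) = 46.5791
T̂_B = 0.764(46.5) + 0.236(41.73) = 45.3743
T̂_A − T̂_B = 1.2048

1.20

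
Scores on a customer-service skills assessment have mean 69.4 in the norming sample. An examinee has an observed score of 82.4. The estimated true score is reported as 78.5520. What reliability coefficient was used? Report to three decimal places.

0.704

T̂ = ρX + (1 − ρ)μ  ⇒  T̂ − μ = ρ(X − μ)
ρ = (T̂ − μ)/(X − μ) = (78.5520 − 69.4) / (82.4 − 69.4) = 9.1520 / 13.0 = 0.70400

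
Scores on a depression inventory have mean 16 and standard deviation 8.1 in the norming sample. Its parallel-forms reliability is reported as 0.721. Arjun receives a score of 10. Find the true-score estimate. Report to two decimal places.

T̂ = 0.721(10) + 0.279(16) = 7.210 + 4.464 = 11.674 → 11.67

11.67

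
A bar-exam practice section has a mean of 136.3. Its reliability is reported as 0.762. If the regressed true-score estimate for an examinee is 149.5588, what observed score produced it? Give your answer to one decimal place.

153.7

T̂ = ρX + (1 − ρ)μ  ⇒  X = (T̂ − (1 − ρ)μ) / ρ
X = (149.5588 − 0.238 × 136.3) / 0.762 = (149.5588 − 32.4394) / 0.762 = 117.1194 / 0.762 = 153.700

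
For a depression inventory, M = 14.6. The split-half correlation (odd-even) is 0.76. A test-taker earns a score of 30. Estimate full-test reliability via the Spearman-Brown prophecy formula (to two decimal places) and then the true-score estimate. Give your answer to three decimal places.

27.844

Spearman-Brown: ρ = 2r/(1 + r) = 2(0.76)/(1 + 0.76) = 1.520/1.76 = 0.8636 → 0.86
T̂ = ρX + (1 − ρ)μ
  = 0.86 × 30 + 0.14 × 14.6
  = 25.80 + 2.044
  = 27.8440
  ≈ 27.844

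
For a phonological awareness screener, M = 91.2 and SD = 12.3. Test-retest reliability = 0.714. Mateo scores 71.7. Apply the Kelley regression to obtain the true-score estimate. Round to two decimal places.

Regress the observed score toward the mean by the unreliability: T̂ = 0.714·71.7 + 0.286·91.2 = 51.1938 + 26.0832 = 77.277.

77.28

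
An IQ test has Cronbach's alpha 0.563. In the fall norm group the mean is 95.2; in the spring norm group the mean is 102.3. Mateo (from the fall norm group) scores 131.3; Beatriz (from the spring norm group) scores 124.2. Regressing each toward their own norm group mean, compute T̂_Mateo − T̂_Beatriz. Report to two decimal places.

0.89

T̂_Mateo = 0.563(131.3) + 0.437(95.2) = 115.5243
T̂_Beatriz = 0.563(124.2) + 0.437(102.3) = 114.6297
Difference = 115.5243 − 114.6297 = 0.8946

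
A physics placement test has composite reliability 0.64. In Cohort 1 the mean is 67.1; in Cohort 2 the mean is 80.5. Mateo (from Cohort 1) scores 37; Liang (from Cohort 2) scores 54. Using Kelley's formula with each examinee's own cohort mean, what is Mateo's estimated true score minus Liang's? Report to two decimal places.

-15.70

T̂_Mateo = 0.64(37) + 0.36(67.1) = 47.8360
T̂_Liang = 0.64(54) + 0.36(80.5) = 63.5400
Difference = 47.8360 − 63.5400 = -15.7040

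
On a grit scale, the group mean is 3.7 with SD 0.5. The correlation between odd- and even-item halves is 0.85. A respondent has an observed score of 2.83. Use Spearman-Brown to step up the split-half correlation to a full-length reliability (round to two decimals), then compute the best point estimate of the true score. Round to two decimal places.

2.90

Spearman-Brown: ρ = 2r/(1 + r) = 2(0.85)/(1 + 0.85) = 1.700/1.85 = 0.9189 → 0.92
Regress the observed score toward the mean by the unreliability: T̂ = 0.92·2.83 + 0.08·3.7 = 2.6036 + 0.296 = 2.900.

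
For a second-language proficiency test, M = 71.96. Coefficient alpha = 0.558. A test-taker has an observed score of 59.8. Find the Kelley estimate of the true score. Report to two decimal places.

T̂ = 0.558(59.8) + 0.442(71.96) = 33.3684 + 31.80632 = 65.175 → 65.17

65.17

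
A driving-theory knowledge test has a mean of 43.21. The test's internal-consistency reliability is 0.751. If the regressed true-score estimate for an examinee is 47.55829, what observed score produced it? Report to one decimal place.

T̂ = ρX + (1 − ρ)μ  ⇒  X = (T̂ − (1 − ρ)μ) / ρ
X = (47.55829 − 0.249 × 43.21) / 0.751 = (47.55829 − 10.75929) / 0.751 = 36.79900 / 0.751 = 49.000

49.0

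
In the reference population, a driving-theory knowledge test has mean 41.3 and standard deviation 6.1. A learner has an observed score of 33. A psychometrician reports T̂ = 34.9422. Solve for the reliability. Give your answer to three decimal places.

0.766

T̂ = ρX + (1 − ρ)μ  ⇒  T̂ − μ = ρ(X − μ)
ρ = (T̂ − μ)/(X − μ) = (34.9422 − 41.3) / (33 − 41.3) = -6.3578 / -8.3 = 0.76600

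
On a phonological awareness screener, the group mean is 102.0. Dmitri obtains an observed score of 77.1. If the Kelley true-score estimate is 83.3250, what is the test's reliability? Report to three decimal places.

0.750

T̂ = ρX + (1 − ρ)μ  ⇒  T̂ − μ = ρ(X − μ)
ρ = (T̂ − μ)/(X − μ) = (83.3250 − 102.0) / (77.1 − 102.0) = -18.6750 / -24.9 = 0.75000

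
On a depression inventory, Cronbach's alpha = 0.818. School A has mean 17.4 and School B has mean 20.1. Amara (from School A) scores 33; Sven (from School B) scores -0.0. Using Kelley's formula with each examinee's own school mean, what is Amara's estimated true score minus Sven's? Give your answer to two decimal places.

T̂_Amara = 0.818(33) + 0.182(17.4) = 30.1608
T̂_Sven = 0.818(-0.0) + 0.182(20.1) = 3.6582
Difference = 30.1608 − 3.6582 = 26.5026

26.50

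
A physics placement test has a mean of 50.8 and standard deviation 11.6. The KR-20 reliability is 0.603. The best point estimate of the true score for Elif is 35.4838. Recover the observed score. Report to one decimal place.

25.4

T̂ = ρX + (1 − ρ)μ  ⇒  X = (T̂ − (1 − ρ)μ) / ρ
X = (35.4838 − 0.397 × 50.8) / 0.603 = (35.4838 − 20.1676) / 0.603 = 15.3162 / 0.603 = 25.400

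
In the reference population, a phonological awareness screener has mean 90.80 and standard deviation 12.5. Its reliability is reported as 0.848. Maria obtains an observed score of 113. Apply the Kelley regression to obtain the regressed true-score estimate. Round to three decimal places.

Weight the observed score by reliability and the mean by (1 − reliability): T̂ = 0.848·113 + 0.152·90.80 = 95.824 + 13.80160 = 109.6256.

109.626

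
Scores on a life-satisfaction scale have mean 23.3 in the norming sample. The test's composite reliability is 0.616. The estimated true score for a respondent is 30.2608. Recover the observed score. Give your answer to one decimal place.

34.6

T̂ = ρX + (1 − ρ)μ  ⇒  X = (T̂ − (1 − ρ)μ) / ρ
X = (30.2608 − 0.384 × 23.3) / 0.616 = (30.2608 − 8.9472) / 0.616 = 21.3136 / 0.616 = 34.600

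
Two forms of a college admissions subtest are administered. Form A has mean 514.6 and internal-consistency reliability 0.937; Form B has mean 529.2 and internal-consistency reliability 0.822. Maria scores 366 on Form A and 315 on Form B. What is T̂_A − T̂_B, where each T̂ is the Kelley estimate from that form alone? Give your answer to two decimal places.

T̂_A = 0.937(366) + 0.063(514.6) = 375.3618
T̂_B = 0.822(315) + 0.178(529.2) = 353.1276
T̂_A − T̂_B = 22.2342

22.23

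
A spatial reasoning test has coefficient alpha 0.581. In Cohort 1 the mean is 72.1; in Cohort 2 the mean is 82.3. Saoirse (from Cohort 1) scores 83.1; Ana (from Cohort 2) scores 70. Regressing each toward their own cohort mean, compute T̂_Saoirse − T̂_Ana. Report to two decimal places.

T̂_Saoirse = 0.581(83.1) + 0.419(72.1) = 78.4910
T̂_Ana = 0.581(70) + 0.419(82.3) = 75.1537
Difference = 78.4910 − 75.1537 = 3.3373

3.34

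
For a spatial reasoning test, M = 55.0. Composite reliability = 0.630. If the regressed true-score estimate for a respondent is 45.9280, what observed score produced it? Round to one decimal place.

T̂ = ρX + (1 − ρ)μ  ⇒  X = (T̂ − (1 − ρ)μ) / ρ
X = (45.9280 − 0.370 × 55.0) / 0.630 = (45.9280 − 20.3500) / 0.630 = 25.5780 / 0.630 = 40.600

40.6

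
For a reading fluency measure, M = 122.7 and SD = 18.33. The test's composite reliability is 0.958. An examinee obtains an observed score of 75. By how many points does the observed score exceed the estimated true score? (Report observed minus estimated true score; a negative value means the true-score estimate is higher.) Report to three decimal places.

-2.003

T̂ = ρX + (1 − ρ)μ
  = 0.958 × 75 + 0.042 × 122.7
  = 71.850 + 5.1534
  = 77.00340
  ≈ 77.0034
X − T̂ = 75 − 77.0034 = -2.0034 → -2.003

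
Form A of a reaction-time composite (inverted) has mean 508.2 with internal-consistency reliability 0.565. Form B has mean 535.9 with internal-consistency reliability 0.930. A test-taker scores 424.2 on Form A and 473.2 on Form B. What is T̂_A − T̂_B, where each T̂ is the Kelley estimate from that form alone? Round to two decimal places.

-16.85

T̂_A = 0.565(424.2) + 0.435(508.2) = 460.7400
T̂_B = 0.930(473.2) + 0.070(535.9) = 477.5890
T̂_A − T̂_B = -16.8490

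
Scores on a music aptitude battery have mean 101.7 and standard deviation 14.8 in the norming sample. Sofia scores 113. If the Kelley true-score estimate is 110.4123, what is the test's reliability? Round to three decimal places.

0.771

T̂ = ρX + (1 − ρ)μ  ⇒  T̂ − μ = ρ(X − μ)
ρ = (T̂ − μ)/(X − μ) = (110.4123 − 101.7) / (113 − 101.7) = 8.7123 / 11.3 = 0.77100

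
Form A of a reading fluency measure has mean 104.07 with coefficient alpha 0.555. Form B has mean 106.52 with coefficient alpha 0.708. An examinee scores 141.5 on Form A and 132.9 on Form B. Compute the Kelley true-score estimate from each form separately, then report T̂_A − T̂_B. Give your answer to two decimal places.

-0.35

T̂_A = 0.555(141.5) + 0.445(104.07) = 124.8436
T̂_B = 0.708(132.9) + 0.292(106.52) = 125.1970
T̂_A − T̂_B = -0.3534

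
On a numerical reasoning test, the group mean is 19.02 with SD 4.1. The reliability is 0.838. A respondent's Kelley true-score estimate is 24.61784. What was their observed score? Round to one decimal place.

25.7

T̂ = ρX + (1 − ρ)μ  ⇒  X = (T̂ − (1 − ρ)μ) / ρ
X = (24.61784 − 0.162 × 19.02) / 0.838 = (24.61784 − 3.08124) / 0.838 = 21.53660 / 0.838 = 25.700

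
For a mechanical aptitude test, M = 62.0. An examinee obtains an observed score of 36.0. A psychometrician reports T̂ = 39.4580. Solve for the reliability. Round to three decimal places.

T̂ = ρX + (1 − ρ)μ  ⇒  T̂ − μ = ρ(X − μ)
ρ = (T̂ − μ)/(X − μ) = (39.4580 − 62.0) / (36.0 − 62.0) = -22.5420 / -26.0 = 0.86700

0.867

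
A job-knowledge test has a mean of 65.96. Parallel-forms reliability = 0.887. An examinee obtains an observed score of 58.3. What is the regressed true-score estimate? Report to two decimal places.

Weight the observed score by reliability and the mean by (1 − reliability): T̂ = 0.887·58.3 + 0.113·65.96 = 51.7121 + 7.45348 = 59.166.

59.17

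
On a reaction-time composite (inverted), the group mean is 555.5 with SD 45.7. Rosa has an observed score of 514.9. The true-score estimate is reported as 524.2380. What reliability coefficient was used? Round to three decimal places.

T̂ = ρX + (1 − ρ)μ  ⇒  T̂ − μ = ρ(X − μ)
ρ = (T̂ − μ)/(X − μ) = (524.2380 − 555.5) / (514.9 − 555.5) = -31.2620 / -40.6 = 0.77000

0.770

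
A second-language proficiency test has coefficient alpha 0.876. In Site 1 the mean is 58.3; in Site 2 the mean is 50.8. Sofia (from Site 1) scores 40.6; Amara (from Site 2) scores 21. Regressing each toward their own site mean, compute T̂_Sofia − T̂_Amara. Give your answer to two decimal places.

18.10

T̂_Sofia = 0.876(40.6) + 0.124(58.3) = 42.7948
T̂_Amara = 0.876(21) + 0.124(50.8) = 24.6952
Difference = 42.7948 − 24.6952 = 18.0996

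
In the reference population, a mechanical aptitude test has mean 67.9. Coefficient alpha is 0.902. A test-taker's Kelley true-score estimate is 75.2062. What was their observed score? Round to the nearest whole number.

T̂ = ρX + (1 − ρ)μ  ⇒  X = (T̂ − (1 − ρ)μ) / ρ
X = (75.2062 − 0.098 × 67.9) / 0.902 = (75.2062 − 6.6542) / 0.902 = 68.5520 / 0.902 = 76.00

76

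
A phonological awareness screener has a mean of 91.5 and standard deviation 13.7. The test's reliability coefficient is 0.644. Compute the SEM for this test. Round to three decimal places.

SEM = SD · √(1 − ρ) = 13.7 × √0.356 = 13.7 × 0.5967 = 8.1742

8.174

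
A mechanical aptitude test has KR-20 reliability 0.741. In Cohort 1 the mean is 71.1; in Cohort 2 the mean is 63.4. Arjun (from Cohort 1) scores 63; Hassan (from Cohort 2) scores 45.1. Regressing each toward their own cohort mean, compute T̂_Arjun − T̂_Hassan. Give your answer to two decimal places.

T̂_Arjun = 0.741(63) + 0.259(71.1) = 65.0979
T̂_Hassan = 0.741(45.1) + 0.259(63.4) = 49.8397
Difference = 65.0979 − 49.8397 = 15.2582

15.26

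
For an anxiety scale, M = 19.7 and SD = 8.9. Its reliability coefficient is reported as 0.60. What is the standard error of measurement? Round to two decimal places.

5.63

SEM = SD · √(1 − ρ) = 8.9 × √0.40 = 8.9 × 0.6325 = 5.629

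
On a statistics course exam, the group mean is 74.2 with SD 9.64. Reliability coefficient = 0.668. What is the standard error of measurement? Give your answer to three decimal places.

SEM = SD · √(1 − ρ) = 9.64 × √0.332 = 9.64 × 0.5762 = 5.5545

5.555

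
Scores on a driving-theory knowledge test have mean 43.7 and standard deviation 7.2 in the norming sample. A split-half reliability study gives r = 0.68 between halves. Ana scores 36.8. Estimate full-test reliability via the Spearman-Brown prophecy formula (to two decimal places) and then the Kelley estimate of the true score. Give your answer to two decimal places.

38.11

Spearman-Brown: ρ = 2r/(1 + r) = 2(0.68)/(1 + 0.68) = 1.360/1.68 = 0.8095 → 0.81
Kelley's formula gives T̂ = 0.81·36.8 + 0.19·43.7 = 29.808 + 8.303 = 38.111.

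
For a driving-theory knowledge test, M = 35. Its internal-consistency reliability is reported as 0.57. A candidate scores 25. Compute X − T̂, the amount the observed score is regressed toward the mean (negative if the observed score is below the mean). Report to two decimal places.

-4.30

T̂ = 0.57(25) + 0.43(35) = 14.25 + 15.05 = 29.3000 → 29.300
X − T̂ = 25 − 29.300 = -4.300 → -4.30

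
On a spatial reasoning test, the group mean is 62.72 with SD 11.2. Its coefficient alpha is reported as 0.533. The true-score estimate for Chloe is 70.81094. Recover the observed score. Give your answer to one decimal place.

T̂ = ρX + (1 − ρ)μ  ⇒  X = (T̂ − (1 − ρ)μ) / ρ
X = (70.81094 − 0.467 × 62.72) / 0.533 = (70.81094 − 29.29024) / 0.533 = 41.52070 / 0.533 = 77.900

77.9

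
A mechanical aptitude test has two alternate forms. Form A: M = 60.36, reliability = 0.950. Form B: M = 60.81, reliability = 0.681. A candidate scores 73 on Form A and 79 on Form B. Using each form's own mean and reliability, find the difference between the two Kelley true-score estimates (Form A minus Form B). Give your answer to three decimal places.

-0.829

T̂_A = 0.950(73) + 0.050(60.36) = 72.36800
T̂_B = 0.681(79) + 0.319(60.81) = 73.19739
T̂_A − T̂_B = -0.82939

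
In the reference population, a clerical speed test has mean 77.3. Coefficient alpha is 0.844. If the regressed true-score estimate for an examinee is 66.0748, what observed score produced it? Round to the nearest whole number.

64

T̂ = ρX + (1 − ρ)μ  ⇒  X = (T̂ − (1 − ρ)μ) / ρ
X = (66.0748 − 0.156 × 77.3) / 0.844 = (66.0748 − 12.0588) / 0.844 = 54.0160 / 0.844 = 64.00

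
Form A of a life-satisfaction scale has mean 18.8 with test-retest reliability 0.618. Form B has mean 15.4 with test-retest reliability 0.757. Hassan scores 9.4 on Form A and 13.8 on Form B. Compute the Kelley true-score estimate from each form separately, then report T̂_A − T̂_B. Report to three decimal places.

T̂_A = 0.618(9.4) + 0.382(18.8) = 12.99080
T̂_B = 0.757(13.8) + 0.243(15.4) = 14.18880
T̂_A − T̂_B = -1.19800

-1.198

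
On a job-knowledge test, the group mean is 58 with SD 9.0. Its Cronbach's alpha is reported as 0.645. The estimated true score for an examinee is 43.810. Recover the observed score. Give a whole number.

T̂ = ρX + (1 − ρ)μ  ⇒  X = (T̂ − (1 − ρ)μ) / ρ
X = (43.810 − 0.355 × 58) / 0.645 = (43.810 − 20.590) / 0.645 = 23.220 / 0.645 = 36.00

36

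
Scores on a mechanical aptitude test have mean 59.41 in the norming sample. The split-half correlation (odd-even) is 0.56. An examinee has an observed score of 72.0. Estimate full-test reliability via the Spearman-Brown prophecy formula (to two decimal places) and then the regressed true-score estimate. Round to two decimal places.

68.47

Spearman-Brown: ρ = 2r/(1 + r) = 2(0.56)/(1 + 0.56) = 1.120/1.56 = 0.7179 → 0.72
Weight the observed score by reliability and the mean by (1 − reliability): T̂ = 0.72·72.0 + 0.28·59.41 = 51.840 + 16.6348 = 68.475.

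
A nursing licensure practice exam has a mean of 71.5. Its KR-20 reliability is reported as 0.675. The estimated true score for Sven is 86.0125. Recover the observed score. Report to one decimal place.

93.0

T̂ = ρX + (1 − ρ)μ  ⇒  X = (T̂ − (1 − ρ)μ) / ρ
X = (86.0125 − 0.325 × 71.5) / 0.675 = (86.0125 − 23.2375) / 0.675 = 62.7750 / 0.675 = 93.000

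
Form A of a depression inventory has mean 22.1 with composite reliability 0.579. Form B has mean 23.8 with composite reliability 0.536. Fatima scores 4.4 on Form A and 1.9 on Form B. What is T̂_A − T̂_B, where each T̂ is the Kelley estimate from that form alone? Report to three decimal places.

-0.210

T̂_A = 0.579(4.4) + 0.421(22.1) = 11.85170
T̂_B = 0.536(1.9) + 0.464(23.8) = 12.06160
T̂_A − T̂_B = -0.20990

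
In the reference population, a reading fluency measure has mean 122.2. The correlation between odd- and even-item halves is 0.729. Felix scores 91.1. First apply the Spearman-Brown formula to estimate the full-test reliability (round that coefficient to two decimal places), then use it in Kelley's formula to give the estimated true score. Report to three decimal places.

96.076

Spearman-Brown: ρ = 2r/(1 + r) = 2(0.729)/(1 + 0.729) = 1.4580/1.729 = 0.8433 → 0.84
T̂ = 0.84(91.1) + 0.16(122.2) = 76.524 + 19.552 = 96.0760 → 96.076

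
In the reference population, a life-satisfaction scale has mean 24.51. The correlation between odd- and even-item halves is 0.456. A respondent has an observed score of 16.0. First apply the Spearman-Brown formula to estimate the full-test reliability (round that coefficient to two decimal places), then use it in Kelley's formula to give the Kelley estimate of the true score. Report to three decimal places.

Spearman-Brown: ρ = 2r/(1 + r) = 2(0.456)/(1 + 0.456) = 0.9120/1.456 = 0.6264 → 0.63
Regress the observed score toward the mean by the unreliability: T̂ = 0.63·16.0 + 0.37·24.51 = 10.080 + 9.0687 = 19.1487.

19.149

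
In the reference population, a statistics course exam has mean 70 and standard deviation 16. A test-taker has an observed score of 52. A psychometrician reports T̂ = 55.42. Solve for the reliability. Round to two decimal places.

0.81

T̂ = ρX + (1 − ρ)μ  ⇒  T̂ − μ = ρ(X − μ)
ρ = (T̂ − μ)/(X − μ) = (55.42 − 70) / (52 − 70) = -14.58 / -18.0 = 0.8100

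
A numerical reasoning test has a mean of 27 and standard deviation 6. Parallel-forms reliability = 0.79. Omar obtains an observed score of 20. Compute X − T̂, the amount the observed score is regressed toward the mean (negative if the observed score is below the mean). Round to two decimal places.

-1.47

Weight the observed score by reliability and the mean by (1 − reliability): T̂ = 0.79·20 + 0.21·27 = 15.80 + 5.67 = 21.4700.
X − T̂ = 20 − 21.470 = -1.470 → -1.47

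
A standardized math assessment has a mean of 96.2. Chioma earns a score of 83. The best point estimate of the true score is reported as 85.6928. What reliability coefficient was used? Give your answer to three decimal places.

T̂ = ρX + (1 − ρ)μ  ⇒  T̂ − μ = ρ(X − μ)
ρ = (T̂ − μ)/(X − μ) = (85.6928 − 96.2) / (83 − 96.2) = -10.5072 / -13.2 = 0.79600

0.796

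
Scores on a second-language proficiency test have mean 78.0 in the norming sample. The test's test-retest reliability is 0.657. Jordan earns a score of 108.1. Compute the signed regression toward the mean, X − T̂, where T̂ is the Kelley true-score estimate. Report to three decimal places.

T̂ = ρX + (1 − ρ)μ
  = 0.657 × 108.1 + 0.343 × 78.0
  = 71.0217 + 26.7540
  = 97.77570
  ≈ 97.7757
X − T̂ = 108.1 − 97.7757 = 10.3243 → 10.324

10.324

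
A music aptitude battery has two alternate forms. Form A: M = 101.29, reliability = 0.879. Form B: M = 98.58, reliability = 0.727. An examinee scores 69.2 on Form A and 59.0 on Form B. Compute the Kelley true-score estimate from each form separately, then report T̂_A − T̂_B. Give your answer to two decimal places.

3.28

T̂_A = 0.879(69.2) + 0.121(101.29) = 73.0829
T̂_B = 0.727(59.0) + 0.273(98.58) = 69.8053
T̂_A − T̂_B = 3.2776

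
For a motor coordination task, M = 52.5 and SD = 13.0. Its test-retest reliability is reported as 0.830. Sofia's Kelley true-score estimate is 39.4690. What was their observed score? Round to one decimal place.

36.8

T̂ = ρX + (1 − ρ)μ  ⇒  X = (T̂ − (1 − ρ)μ) / ρ
X = (39.4690 − 0.170 × 52.5) / 0.830 = (39.4690 − 8.9250) / 0.830 = 30.5440 / 0.830 = 36.800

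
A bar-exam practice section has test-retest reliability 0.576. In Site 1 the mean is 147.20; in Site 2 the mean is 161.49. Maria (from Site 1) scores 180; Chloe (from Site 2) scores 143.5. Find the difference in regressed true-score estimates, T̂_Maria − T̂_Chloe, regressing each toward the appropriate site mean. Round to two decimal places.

T̂_Maria = 0.576(180) + 0.424(147.20) = 166.0928
T̂_Chloe = 0.576(143.5) + 0.424(161.49) = 151.1278
Difference = 166.0928 − 151.1278 = 14.9650

14.97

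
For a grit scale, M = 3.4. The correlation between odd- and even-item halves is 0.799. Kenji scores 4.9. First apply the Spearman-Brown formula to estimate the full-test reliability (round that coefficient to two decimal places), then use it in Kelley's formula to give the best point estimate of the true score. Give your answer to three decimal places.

4.735

Spearman-Brown: ρ = 2r/(1 + r) = 2(0.799)/(1 + 0.799) = 1.5980/1.799 = 0.8883 → 0.89
Weight the observed score by reliability and the mean by (1 − reliability): T̂ = 0.89·4.9 + 0.11·3.4 = 4.361 + 0.374 = 4.7350.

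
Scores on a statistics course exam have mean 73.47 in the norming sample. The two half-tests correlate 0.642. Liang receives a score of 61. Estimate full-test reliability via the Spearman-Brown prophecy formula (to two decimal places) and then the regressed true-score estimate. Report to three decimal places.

Spearman-Brown: ρ = 2r/(1 + r) = 2(0.642)/(1 + 0.642) = 1.2840/1.642 = 0.7820 → 0.78
Kelley's formula gives T̂ = 0.78·61 + 0.22·73.47 = 47.58 + 16.1634 = 63.7434.

63.743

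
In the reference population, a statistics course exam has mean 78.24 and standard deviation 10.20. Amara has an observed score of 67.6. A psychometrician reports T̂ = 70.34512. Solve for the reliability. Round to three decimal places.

T̂ = ρX + (1 − ρ)μ  ⇒  T̂ − μ = ρ(X − μ)
ρ = (T̂ − μ)/(X − μ) = (70.34512 − 78.24) / (67.6 − 78.24) = -7.89488 / -10.64 = 0.74200

0.742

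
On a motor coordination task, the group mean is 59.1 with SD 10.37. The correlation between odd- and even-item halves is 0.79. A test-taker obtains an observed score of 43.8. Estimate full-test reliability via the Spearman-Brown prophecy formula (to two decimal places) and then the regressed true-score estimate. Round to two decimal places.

Spearman-Brown: ρ = 2r/(1 + r) = 2(0.79)/(1 + 0.79) = 1.580/1.79 = 0.8827 → 0.88
T̂ = ρX + (1 − ρ)μ
  = 0.88 × 43.8 + 0.12 × 59.1
  = 38.544 + 7.092
  = 45.636
  ≈ 45.64

45.64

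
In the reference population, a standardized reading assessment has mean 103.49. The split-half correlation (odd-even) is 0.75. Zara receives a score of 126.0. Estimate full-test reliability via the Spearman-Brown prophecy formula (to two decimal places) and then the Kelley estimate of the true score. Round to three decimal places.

Spearman-Brown: ρ = 2r/(1 + r) = 2(0.75)/(1 + 0.75) = 1.500/1.75 = 0.8571 → 0.86
Kelley's formula gives T̂ = 0.86·126.0 + 0.14·103.49 = 108.360 + 14.4886 = 122.8486.

122.849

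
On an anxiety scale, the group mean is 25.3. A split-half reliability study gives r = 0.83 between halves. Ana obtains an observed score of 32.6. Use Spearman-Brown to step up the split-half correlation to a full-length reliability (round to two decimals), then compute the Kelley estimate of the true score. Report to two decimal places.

Spearman-Brown: ρ = 2r/(1 + r) = 2(0.83)/(1 + 0.83) = 1.660/1.83 = 0.9071 → 0.91
Kelley's formula gives T̂ = 0.91·32.6 + 0.09·25.3 = 29.666 + 2.277 = 31.943.

31.94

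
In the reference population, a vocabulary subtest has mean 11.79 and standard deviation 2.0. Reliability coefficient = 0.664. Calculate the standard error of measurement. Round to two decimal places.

1.16

SEM = SD · √(1 − ρ) = 2.0 × √0.336 = 2.0 × 0.5797 = 1.159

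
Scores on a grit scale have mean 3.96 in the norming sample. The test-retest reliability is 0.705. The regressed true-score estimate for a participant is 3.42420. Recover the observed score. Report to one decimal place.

3.2

T̂ = ρX + (1 − ρ)μ  ⇒  X = (T̂ − (1 − ρ)μ) / ρ
X = (3.42420 − 0.295 × 3.96) / 0.705 = (3.42420 − 1.16820) / 0.705 = 2.25600 / 0.705 = 3.200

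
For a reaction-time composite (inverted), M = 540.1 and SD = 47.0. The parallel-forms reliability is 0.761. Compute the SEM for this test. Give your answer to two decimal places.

22.98

SEM = SD · √(1 − ρ) = 47.0 × √0.239 = 47.0 × 0.4889 = 22.977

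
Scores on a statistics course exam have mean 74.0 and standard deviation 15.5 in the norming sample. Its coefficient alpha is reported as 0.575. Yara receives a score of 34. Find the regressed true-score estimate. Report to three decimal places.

T̂ = ρX + (1 − ρ)μ
  = 0.575 × 34 + 0.425 × 74.0
  = 19.550 + 31.4500
  = 51.0000
  ≈ 51.000

51.000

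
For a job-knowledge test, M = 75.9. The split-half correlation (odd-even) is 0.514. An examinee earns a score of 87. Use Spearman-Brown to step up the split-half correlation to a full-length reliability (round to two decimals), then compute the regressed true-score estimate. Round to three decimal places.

Spearman-Brown: ρ = 2r/(1 + r) = 2(0.514)/(1 + 0.514) = 1.0280/1.514 = 0.6790 → 0.68
Regress the observed score toward the mean by the unreliability: T̂ = 0.68·87 + 0.32·75.9 = 59.16 + 24.288 = 83.4480.

83.448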